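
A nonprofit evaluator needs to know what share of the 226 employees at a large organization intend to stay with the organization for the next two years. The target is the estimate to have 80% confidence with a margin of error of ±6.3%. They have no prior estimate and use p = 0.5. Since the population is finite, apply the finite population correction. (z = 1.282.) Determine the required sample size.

72

Unadjusted: n₀ = 1.282² × 0.50 × 0.50 / 0.063² ≈ 103.52, so n₀ = 104.
Finite population correction with N = 226: n = n₀ / (1 + (n₀−1)/N) = 104 / (1 + 103/226) = 104 / 1.4558 ≈ 71.44.
Rounding up, n = 72.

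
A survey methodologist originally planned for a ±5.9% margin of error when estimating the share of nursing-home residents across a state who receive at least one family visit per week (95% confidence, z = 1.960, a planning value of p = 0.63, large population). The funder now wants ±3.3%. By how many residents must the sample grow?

565

At ±5.9%: n = 1.960² × 0.2331 / 0.059² ≈ 257.25 → 258.
At ±3.3%: n = 1.960² × 0.2331 / 0.033² ≈ 822.29 → 823.
Additional respondents: 823 − 258 = 565.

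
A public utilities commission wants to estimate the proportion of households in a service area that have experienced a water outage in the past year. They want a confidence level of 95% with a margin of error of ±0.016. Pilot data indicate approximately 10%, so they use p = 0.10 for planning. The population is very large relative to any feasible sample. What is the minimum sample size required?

1351

For 95% confidence, z = 1.960.
With p = 0.10, p(1−p) = 0.0900.
n = z²·p(1−p)/E² = 1.960² × 0.0900 / 0.016² = 3.8416 × 0.0900 / 0.000256 ≈ 1350.56.
Rounding up gives n = 1351.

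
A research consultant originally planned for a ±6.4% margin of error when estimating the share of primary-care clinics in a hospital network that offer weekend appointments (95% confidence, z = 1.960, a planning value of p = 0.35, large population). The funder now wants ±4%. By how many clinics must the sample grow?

At ±6.4%: n = 1.960² × 0.2275 / 0.064² ≈ 213.37 → 214.
At ±4%: n = 1.960² × 0.2275 / 0.040² ≈ 546.23 → 547.
Additional respondents: 547 − 214 = 333.

333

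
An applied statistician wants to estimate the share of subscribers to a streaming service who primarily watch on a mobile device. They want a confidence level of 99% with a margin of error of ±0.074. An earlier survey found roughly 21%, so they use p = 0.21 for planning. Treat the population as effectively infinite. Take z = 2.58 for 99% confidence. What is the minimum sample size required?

202

With p = 0.21, p(1−p) = 0.1659.
n = z²·p(1−p)/E² = 2.58² × 0.1659 / 0.074² = 6.6564 × 0.1659 / 0.005476 ≈ 201.66.
Rounding up gives n = 202.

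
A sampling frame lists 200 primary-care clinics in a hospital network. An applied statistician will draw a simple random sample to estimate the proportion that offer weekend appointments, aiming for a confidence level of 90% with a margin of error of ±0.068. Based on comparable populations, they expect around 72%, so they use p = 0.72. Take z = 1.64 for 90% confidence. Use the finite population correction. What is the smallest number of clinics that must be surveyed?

75

Unadjusted: n₀ = 1.64² × 0.72 × 0.28 / 0.068² ≈ 117.26, so n₀ = 118.
Finite population correction with N = 200: n = n₀ / (1 + (n₀−1)/N) = 118 / (1 + 117/200) = 118 / 1.5850 ≈ 74.45.
Rounding up, n = 75.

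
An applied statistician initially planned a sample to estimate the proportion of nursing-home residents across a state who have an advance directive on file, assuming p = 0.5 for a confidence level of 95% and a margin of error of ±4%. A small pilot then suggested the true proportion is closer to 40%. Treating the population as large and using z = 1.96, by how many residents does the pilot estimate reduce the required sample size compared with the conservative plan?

24

Conservative (p = 0.5): n = 1.96² × 0.25 / 0.040² ≈ 600.25 → 601.
Using p = 0.40: p(1−p) = 0.2400, so n = 1.96² × 0.2400 / 0.040² ≈ 576.24 → 577.
Reduction: 601 − 577 = 24.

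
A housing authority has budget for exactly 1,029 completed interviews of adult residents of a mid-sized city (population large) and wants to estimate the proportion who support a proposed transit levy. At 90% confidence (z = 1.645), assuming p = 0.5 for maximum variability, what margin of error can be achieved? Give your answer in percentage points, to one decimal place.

2.6

SE(p̂) = √[p(1−p)/n] = √[0.2500/1029] = 0.01559.
E = z × SE = 1.645 × 0.01559 = 0.02564, or 2.6 percentage points.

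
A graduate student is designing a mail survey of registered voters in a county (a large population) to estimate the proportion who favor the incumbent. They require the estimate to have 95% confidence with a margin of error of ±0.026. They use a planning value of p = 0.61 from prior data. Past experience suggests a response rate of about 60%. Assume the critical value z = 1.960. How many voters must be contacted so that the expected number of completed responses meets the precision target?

Completed interviews needed: n₀ = 1.960² × 0.2379 / 0.026² ≈ 1351.95 → 1352.
At a 60% response rate, contacts needed = 1352 / 0.60 ≈ 2253.33 → 2254.

2254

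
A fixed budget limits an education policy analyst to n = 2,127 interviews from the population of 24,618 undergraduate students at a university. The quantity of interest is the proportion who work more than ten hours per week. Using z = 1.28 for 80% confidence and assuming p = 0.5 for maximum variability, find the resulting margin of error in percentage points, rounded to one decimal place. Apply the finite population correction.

1.3

Finite-population factor: (N−n)/(N−1) = (24618−2127)/(24618−1) = 0.9136.
SE(p̂) = √[p(1−p)/n · (N−n)/(N−1)] = √[0.2500/2127 × 0.9136] = 0.01036.
E = z × SE = 1.28 × 0.01036 = 0.01326 ≈ 1.3 percentage points.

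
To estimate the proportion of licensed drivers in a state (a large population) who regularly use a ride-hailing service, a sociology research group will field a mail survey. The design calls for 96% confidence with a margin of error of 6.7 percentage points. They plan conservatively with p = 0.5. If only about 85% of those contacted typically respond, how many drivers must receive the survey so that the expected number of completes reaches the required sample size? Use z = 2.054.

Completed interviews needed: n₀ = 2.054² × 0.2500 / 0.067² ≈ 234.96 → 235.
At an 85% response rate, contacts needed = 235 / 0.85 ≈ 276.47 → 277.

277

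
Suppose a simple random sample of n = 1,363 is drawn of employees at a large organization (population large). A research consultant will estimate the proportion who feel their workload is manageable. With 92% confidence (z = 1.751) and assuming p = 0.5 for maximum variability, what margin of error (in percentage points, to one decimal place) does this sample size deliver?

2.4

SE(p̂) = √[p(1−p)/n] = √[0.2500/1363] = 0.01354.
E = z × SE = 1.751 × 0.01354 = 0.02371, or 2.4 percentage points.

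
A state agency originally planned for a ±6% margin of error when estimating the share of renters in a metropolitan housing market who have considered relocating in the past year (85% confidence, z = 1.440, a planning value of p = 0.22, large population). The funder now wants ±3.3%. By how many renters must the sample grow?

At ±6%: n = 1.440² × 0.1716 / 0.060² ≈ 98.84 → 99.
At ±3.3%: n = 1.440² × 0.1716 / 0.033² ≈ 326.75 → 327.
Additional respondents: 327 − 99 = 228.

228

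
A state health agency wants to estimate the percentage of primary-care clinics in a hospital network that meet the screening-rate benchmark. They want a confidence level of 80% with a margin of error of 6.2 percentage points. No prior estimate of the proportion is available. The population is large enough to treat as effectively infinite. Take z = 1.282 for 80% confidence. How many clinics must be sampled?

107

With no prior estimate, use p = 0.5, giving p(1−p) = 0.25.
n = z²·p(1−p)/E² = 1.282² × 0.2500 / 0.062² = 1.6435 × 0.2500 / 0.003844 ≈ 106.89.
Rounding up gives n = 107.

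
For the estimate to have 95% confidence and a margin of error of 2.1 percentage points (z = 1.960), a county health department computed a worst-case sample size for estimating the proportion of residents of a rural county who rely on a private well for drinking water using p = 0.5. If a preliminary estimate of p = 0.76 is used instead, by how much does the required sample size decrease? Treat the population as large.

Conservative (p = 0.5): n = 1.960² × 0.25 / 0.021² ≈ 2177.78 → 2178.
Using p = 0.76: p(1−p) = 0.1824, so n = 1.960² × 0.1824 / 0.021² ≈ 1588.91 → 1589.
Reduction: 2178 − 1589 = 589.

589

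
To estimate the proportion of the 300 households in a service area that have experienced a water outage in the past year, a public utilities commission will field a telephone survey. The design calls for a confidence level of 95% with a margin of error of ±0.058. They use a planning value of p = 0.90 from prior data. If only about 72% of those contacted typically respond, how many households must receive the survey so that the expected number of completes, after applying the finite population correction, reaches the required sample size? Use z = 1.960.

107

Completed interviews needed (unadjusted): n₀ = 1.960² × 0.0900 / 0.058² ≈ 102.78 → 103.
FPC for N = 300: n = 103 / (1 + 102/300) = 103 / 1.3400 ≈ 76.87 → 77.
At a 72% response rate, contacts needed = 77 / 0.72 ≈ 106.94 → 107.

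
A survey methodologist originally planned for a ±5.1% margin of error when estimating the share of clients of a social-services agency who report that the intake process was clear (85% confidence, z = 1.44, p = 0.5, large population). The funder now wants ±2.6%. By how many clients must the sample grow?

567

At ±5.1%: n = 1.44² × 0.2500 / 0.051² ≈ 199.31 → 200.
At ±2.6%: n = 1.44² × 0.2500 / 0.026² ≈ 766.86 → 767.
Additional respondents: 767 − 200 = 567.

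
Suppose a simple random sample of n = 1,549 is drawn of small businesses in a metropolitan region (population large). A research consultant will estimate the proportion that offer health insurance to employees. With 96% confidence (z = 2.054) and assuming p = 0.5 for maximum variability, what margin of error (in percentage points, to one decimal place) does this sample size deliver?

SE(p̂) = √[p(1−p)/n] = √[0.2500/1549] = 0.01270.
E = z × SE = 2.054 × 0.01270 = 0.02609, or 2.6 percentage points.

2.6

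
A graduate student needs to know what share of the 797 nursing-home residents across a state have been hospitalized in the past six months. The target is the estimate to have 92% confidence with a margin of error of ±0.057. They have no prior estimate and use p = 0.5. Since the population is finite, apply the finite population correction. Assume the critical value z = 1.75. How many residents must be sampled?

183

Unadjusted: n₀ = 1.75² × 0.50 × 0.50 / 0.057² ≈ 235.65, so n₀ = 236.
Finite population correction with N = 797: n = n₀ / (1 + (n₀−1)/N) = 236 / (1 + 235/797) = 236 / 1.2949 ≈ 182.26.
Rounding up, n = 183.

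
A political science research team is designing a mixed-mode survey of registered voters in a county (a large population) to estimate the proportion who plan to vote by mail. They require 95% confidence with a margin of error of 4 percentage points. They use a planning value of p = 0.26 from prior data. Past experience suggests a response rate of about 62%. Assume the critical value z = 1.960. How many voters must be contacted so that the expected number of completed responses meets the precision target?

746

Completed interviews needed: n₀ = 1.960² × 0.1924 / 0.040² ≈ 461.95 → 462.
At a 62% response rate, contacts needed = 462 / 0.62 ≈ 745.16 → 746.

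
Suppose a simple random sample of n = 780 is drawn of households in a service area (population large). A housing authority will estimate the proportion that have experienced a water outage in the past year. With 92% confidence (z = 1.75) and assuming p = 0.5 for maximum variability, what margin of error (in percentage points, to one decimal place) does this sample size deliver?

SE(p̂) = √[p(1−p)/n] = √[0.2500/780] = 0.01790.
E = z × SE = 1.75 × 0.01790 = 0.03133, or 3.1 percentage points.

3.1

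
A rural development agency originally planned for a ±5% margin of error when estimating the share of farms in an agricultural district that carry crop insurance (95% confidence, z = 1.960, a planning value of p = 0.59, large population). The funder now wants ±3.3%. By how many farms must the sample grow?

482

At ±5%: n = 1.960² × 0.2419 / 0.050² ≈ 371.71 → 372.
At ±3.3%: n = 1.960² × 0.2419 / 0.033² ≈ 853.34 → 854.
Additional respondents: 854 − 372 = 482.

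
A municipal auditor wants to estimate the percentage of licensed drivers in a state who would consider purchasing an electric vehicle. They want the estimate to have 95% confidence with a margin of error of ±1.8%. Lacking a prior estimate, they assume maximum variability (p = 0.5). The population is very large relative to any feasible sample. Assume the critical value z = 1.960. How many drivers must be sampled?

With p = 0.5, p(1−p) = 0.25.
n = z²·p(1−p)/E² = 1.960² × 0.2500 / 0.018² = 3.8416 × 0.2500 / 0.000324 ≈ 2964.20.
Rounding up gives n = 2965.

2965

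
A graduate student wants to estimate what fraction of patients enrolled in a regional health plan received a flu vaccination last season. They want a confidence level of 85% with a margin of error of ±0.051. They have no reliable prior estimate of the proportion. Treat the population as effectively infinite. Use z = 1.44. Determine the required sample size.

With no prior estimate, use p = 0.5, giving p(1−p) = 0.25.
n = z²·p(1−p)/E² = 1.44² × 0.2500 / 0.051² = 2.0736 × 0.2500 / 0.002601 ≈ 199.31.
Rounding up gives n = 200.

200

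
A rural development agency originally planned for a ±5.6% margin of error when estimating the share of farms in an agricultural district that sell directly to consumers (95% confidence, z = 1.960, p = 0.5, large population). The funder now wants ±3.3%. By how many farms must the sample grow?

At ±5.6%: n = 1.960² × 0.2500 / 0.056² ≈ 306.25 → 307.
At ±3.3%: n = 1.960² × 0.2500 / 0.033² ≈ 881.91 → 882.
Additional respondents: 882 − 307 = 575.

575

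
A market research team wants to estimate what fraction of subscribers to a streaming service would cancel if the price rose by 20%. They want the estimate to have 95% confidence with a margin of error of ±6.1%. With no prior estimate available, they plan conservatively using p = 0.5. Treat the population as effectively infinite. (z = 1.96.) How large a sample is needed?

259

With p = 0.5, p(1−p) = 0.25.
n = z²·p(1−p)/E² = 1.96² × 0.2500 / 0.061² = 3.8416 × 0.2500 / 0.003721 ≈ 258.10.
Rounding up gives n = 259.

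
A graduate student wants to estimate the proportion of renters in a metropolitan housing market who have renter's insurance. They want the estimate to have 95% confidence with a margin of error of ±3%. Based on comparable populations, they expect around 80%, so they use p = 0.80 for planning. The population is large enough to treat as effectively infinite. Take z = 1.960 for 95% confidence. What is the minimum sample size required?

683

With p = 0.80, p(1−p) = 0.1600.
n = z²·p(1−p)/E² = 1.960² × 0.1600 / 0.030² = 3.8416 × 0.1600 / 0.000900 ≈ 682.95.
Rounding up gives n = 683.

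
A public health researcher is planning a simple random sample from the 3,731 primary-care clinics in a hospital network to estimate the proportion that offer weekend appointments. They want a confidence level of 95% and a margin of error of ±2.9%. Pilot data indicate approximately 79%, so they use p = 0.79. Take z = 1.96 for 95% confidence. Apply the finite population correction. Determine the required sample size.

Unadjusted: n₀ = 1.96² × 0.79 × 0.21 / 0.029² ≈ 757.81, so n₀ = 758.
Finite population correction with N = 3,731: n = n₀ / (1 + (n₀−1)/N) = 758 / (1 + 757/3731) = 758 / 1.2029 ≈ 630.15.
Rounding up, n = 631.

631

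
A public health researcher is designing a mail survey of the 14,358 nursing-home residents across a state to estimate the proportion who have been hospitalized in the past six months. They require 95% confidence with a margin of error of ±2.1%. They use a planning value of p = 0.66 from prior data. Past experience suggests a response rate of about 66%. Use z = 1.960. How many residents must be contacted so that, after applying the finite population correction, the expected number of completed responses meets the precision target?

2608

Completed interviews needed (unadjusted): n₀ = 1.960² × 0.2244 / 0.021² ≈ 1954.77 → 1955.
FPC for N = 14,358: n = 1955 / (1 + 1954/14358) = 1955 / 1.1361 ≈ 1720.81 → 1721.
At a 66% response rate, contacts needed = 1721 / 0.66 ≈ 2607.58 → 2608.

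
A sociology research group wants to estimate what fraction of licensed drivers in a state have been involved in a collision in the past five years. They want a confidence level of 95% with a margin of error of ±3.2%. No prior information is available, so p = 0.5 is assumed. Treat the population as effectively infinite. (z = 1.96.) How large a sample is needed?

With p = 0.5, p(1−p) = 0.25.
n = z²·p(1−p)/E² = 1.96² × 0.2500 / 0.032² = 3.8416 × 0.2500 / 0.001024 ≈ 937.89.
Rounding up gives n = 938.

938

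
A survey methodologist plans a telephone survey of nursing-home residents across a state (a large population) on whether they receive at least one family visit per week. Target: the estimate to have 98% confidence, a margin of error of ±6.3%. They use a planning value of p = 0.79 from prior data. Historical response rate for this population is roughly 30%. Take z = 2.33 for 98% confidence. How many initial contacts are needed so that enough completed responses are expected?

Completed interviews needed: n₀ = 2.33² × 0.1659 / 0.063² ≈ 226.92 → 227.
At a 30% response rate, contacts needed = 227 / 0.30 ≈ 756.67 → 757.

757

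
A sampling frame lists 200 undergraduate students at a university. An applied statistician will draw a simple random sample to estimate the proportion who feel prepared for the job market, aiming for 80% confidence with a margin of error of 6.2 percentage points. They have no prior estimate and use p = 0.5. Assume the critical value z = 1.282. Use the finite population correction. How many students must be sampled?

Unadjusted: n₀ = 1.282² × 0.50 × 0.50 / 0.062² ≈ 106.89, so n₀ = 107.
Finite population correction with N = 200: n = n₀ / (1 + (n₀−1)/N) = 107 / (1 + 106/200) = 107 / 1.5300 ≈ 69.93.
Rounding up, n = 70.

70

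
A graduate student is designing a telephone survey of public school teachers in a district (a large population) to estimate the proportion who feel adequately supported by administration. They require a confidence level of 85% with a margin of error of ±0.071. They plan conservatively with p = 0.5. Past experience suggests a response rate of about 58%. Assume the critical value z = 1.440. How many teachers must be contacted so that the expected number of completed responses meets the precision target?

178

Completed interviews needed: n₀ = 1.440² × 0.2500 / 0.071² ≈ 102.84 → 103.
At a 58% response rate, contacts needed = 103 / 0.58 ≈ 177.59 → 178.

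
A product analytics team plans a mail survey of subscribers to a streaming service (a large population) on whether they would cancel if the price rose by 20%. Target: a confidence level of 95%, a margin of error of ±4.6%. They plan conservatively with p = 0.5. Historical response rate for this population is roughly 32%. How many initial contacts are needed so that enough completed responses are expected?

1419

For 95% confidence, z = 1.96.
Completed interviews needed: n₀ = 1.96² × 0.2500 / 0.046² ≈ 453.88 → 454.
At a 32% response rate, contacts needed = 454 / 0.32 ≈ 1418.75 → 1419.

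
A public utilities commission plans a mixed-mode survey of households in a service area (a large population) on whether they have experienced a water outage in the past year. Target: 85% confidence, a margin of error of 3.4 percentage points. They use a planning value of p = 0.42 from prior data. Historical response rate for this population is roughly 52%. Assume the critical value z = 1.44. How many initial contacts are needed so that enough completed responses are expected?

Completed interviews needed: n₀ = 1.44² × 0.2436 / 0.034² ≈ 436.96 → 437.
At a 52% response rate, contacts needed = 437 / 0.52 ≈ 840.38 → 841.

841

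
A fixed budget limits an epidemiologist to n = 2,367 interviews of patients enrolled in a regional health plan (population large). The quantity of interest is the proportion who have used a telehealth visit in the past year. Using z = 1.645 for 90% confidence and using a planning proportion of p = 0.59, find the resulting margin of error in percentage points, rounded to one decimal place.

1.7

SE(p̂) = √[p(1−p)/n] = √[0.2419/2367] = 0.01011.
E = z × SE = 1.645 × 0.01011 = 0.01663, or 1.7 percentage points.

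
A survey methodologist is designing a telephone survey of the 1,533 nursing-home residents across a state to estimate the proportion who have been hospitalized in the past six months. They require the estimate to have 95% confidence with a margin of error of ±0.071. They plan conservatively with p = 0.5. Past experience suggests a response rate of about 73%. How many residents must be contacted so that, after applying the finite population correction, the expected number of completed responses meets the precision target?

For 95% confidence, z = 1.96.
Completed interviews needed (unadjusted): n₀ = 1.96² × 0.2500 / 0.071² ≈ 190.52 → 191.
FPC for N = 1,533: n = 191 / (1 + 190/1533) = 191 / 1.1239 ≈ 169.94 → 170.
At a 73% response rate, contacts needed = 170 / 0.73 ≈ 232.88 → 233.

233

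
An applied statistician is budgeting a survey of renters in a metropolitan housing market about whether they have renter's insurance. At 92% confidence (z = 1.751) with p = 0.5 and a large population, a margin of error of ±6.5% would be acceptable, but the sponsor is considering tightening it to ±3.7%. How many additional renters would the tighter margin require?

378

At ±6.5%: n = 1.751² × 0.2500 / 0.065² ≈ 181.42 → 182.
At ±3.7%: n = 1.751² × 0.2500 / 0.037² ≈ 559.90 → 560.
Additional respondents: 560 − 182 = 378.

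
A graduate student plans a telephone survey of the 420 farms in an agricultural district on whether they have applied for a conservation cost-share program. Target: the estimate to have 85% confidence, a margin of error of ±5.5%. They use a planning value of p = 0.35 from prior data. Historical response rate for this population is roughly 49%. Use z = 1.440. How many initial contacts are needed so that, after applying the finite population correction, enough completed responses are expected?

233

Completed interviews needed (unadjusted): n₀ = 1.440² × 0.2275 / 0.055² ≈ 155.95 → 156.
FPC for N = 420: n = 156 / (1 + 155/420) = 156 / 1.3690 ≈ 113.95 → 114.
At a 49% response rate, contacts needed = 114 / 0.49 ≈ 232.65 → 233.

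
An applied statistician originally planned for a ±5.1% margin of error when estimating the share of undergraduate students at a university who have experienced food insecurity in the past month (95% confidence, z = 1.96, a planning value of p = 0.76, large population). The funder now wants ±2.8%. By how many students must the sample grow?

At ±5.1%: n = 1.96² × 0.1824 / 0.051² ≈ 269.40 → 270.
At ±2.8%: n = 1.96² × 0.1824 / 0.028² ≈ 893.76 → 894.
Additional respondents: 894 − 270 = 624.

624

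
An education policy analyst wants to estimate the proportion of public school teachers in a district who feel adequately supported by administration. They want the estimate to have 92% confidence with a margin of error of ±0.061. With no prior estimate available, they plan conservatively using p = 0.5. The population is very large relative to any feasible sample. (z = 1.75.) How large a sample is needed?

206

With p = 0.5, p(1−p) = 0.25.
n = z²·p(1−p)/E² = 1.75² × 0.2500 / 0.061² = 3.0625 × 0.2500 / 0.003721 ≈ 205.76.
Rounding up gives n = 206.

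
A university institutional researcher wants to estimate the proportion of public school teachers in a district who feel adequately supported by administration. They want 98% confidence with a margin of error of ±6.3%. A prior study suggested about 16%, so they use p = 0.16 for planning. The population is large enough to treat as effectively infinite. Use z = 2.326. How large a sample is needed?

With p = 0.16, p(1−p) = 0.1344.
n = z²·p(1−p)/E² = 2.326² × 0.1344 / 0.063² = 5.4103 × 0.1344 / 0.003969 ≈ 183.21.
Rounding up gives n = 184.

184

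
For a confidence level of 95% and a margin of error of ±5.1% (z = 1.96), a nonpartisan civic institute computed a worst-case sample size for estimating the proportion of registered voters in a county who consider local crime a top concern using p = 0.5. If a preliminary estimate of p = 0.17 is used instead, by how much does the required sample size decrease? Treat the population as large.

Conservative (p = 0.5): n = 1.96² × 0.25 / 0.051² ≈ 369.24 → 370.
Using p = 0.17: p(1−p) = 0.1411, so n = 1.96² × 0.1411 / 0.051² ≈ 208.40 → 209.
Reduction: 370 − 209 = 161.

161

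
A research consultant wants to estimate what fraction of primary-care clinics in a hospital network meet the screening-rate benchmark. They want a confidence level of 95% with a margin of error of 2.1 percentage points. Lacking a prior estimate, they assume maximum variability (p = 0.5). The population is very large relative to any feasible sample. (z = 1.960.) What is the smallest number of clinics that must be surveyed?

2178

With p = 0.5, p(1−p) = 0.25.
n = z²·p(1−p)/E² = 1.960² × 0.2500 / 0.021² = 3.8416 × 0.2500 / 0.000441 ≈ 2177.78.
Rounding up gives n = 2178.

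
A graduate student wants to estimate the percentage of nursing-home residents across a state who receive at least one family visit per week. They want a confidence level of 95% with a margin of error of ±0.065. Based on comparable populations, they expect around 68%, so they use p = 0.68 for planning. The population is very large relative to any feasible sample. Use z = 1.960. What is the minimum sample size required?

With p = 0.68, p(1−p) = 0.2176.
n = z²·p(1−p)/E² = 1.960² × 0.2176 / 0.065² = 3.8416 × 0.2176 / 0.004225 ≈ 197.85.
Rounding up gives n = 198.

198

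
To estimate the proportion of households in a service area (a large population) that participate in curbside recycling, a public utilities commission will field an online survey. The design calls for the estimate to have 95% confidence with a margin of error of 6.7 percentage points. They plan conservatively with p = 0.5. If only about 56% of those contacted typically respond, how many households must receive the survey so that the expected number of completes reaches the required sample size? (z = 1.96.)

383

Completed interviews needed: n₀ = 1.96² × 0.2500 / 0.067² ≈ 213.95 → 214.
At a 56% response rate, contacts needed = 214 / 0.56 ≈ 382.14 → 383.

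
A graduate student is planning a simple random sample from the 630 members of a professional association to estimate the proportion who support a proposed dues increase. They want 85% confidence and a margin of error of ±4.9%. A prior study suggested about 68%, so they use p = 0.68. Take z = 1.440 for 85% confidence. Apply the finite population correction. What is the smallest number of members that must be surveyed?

Unadjusted: n₀ = 1.440² × 0.68 × 0.32 / 0.049² ≈ 187.93, so n₀ = 188.
Finite population correction with N = 630: n = n₀ / (1 + (n₀−1)/N) = 188 / (1 + 187/630) = 188 / 1.2968 ≈ 144.97.
Rounding up, n = 145.

145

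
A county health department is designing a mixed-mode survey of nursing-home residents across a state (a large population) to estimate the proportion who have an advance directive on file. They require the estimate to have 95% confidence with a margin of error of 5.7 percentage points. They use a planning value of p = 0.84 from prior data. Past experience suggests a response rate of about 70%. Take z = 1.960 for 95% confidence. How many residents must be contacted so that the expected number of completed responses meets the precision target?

Completed interviews needed: n₀ = 1.960² × 0.1344 / 0.057² ≈ 158.91 → 159.
At a 70% response rate, contacts needed = 159 / 0.70 ≈ 227.14 → 228.

228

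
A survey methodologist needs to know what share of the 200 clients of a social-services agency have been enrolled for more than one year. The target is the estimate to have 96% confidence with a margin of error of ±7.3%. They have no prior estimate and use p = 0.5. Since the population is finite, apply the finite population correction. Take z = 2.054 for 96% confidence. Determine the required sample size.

100

Unadjusted: n₀ = 2.054² × 0.50 × 0.50 / 0.073² ≈ 197.92, so n₀ = 198.
Finite population correction with N = 200: n = n₀ / (1 + (n₀−1)/N) = 198 / (1 + 197/200) = 198 / 1.9850 ≈ 99.75.
Rounding up, n = 100.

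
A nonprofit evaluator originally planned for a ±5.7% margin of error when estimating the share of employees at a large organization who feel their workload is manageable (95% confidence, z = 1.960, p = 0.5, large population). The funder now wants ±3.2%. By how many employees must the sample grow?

642

At ±5.7%: n = 1.960² × 0.2500 / 0.057² ≈ 295.60 → 296.
At ±3.2%: n = 1.960² × 0.2500 / 0.032² ≈ 937.89 → 938.
Additional respondents: 938 − 296 = 642.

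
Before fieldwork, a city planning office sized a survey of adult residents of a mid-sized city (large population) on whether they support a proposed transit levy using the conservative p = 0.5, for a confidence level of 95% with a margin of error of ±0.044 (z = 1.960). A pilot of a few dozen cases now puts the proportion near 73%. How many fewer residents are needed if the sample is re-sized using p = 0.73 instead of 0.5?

Conservative (p = 0.5): n = 1.960² × 0.25 / 0.044² ≈ 496.07 → 497.
Using p = 0.73: p(1−p) = 0.1971, so n = 1.960² × 0.1971 / 0.044² ≈ 391.11 → 392.
Reduction: 497 − 392 = 105.

105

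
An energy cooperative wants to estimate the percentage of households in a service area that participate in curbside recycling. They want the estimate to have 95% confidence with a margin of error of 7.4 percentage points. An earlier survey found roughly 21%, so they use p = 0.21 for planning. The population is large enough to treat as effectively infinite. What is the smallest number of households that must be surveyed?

117

For 95% confidence, z = 1.960.
With p = 0.21, p(1−p) = 0.1659.
n = z²·p(1−p)/E² = 1.960² × 0.1659 / 0.074² = 3.8416 × 0.1659 / 0.005476 ≈ 116.38.
Rounding up gives n = 117.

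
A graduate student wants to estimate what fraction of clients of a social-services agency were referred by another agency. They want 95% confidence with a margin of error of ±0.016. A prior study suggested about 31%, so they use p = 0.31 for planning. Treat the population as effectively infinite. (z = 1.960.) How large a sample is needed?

With p = 0.31, p(1−p) = 0.2139.
n = z²·p(1−p)/E² = 1.960² × 0.2139 / 0.016² = 3.8416 × 0.2139 / 0.000256 ≈ 3209.84.
Rounding up gives n = 3210.

3210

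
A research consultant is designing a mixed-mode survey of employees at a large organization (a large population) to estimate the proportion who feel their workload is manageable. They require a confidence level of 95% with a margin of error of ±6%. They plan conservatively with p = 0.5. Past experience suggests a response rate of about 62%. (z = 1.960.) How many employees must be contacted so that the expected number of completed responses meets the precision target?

431

Completed interviews needed: n₀ = 1.960² × 0.2500 / 0.060² ≈ 266.78 → 267.
At a 62% response rate, contacts needed = 267 / 0.62 ≈ 430.65 → 431.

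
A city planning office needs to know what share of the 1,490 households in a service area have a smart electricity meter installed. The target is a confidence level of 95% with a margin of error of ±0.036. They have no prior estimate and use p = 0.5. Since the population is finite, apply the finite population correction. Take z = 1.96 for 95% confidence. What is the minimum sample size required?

Unadjusted: n₀ = 1.96² × 0.50 × 0.50 / 0.036² ≈ 741.05, so n₀ = 742.
Finite population correction with N = 1,490: n = n₀ / (1 + (n₀−1)/N) = 742 / (1 + 741/1490) = 742 / 1.4973 ≈ 495.55.
Rounding up, n = 496.

496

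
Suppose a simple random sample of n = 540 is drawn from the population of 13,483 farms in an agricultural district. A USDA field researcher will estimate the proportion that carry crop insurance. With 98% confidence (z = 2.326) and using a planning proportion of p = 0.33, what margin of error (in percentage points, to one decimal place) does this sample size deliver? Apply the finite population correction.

Finite-population factor: (N−n)/(N−1) = (13483−540)/(13483−1) = 0.9600.
SE(p̂) = √[p(1−p)/n · (N−n)/(N−1)] = √[0.2211/540 × 0.9600] = 0.01983.
E = z × SE = 2.326 × 0.01983 = 0.04612 ≈ 4.6 percentage points.

4.6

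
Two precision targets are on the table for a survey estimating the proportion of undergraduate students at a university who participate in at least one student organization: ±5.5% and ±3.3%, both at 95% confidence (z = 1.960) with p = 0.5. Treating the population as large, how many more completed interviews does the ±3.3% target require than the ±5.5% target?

At ±5.5%: n = 1.960² × 0.2500 / 0.055² ≈ 317.49 → 318.
At ±3.3%: n = 1.960² × 0.2500 / 0.033² ≈ 881.91 → 882.
Additional respondents: 882 − 318 = 564.

564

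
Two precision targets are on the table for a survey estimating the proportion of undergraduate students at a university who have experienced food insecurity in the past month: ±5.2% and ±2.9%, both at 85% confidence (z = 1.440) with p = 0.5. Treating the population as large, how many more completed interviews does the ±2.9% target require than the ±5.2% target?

At ±5.2%: n = 1.440² × 0.2500 / 0.052² ≈ 191.72 → 192.
At ±2.9%: n = 1.440² × 0.2500 / 0.029² ≈ 616.41 → 617.
Additional respondents: 617 − 192 = 425.

425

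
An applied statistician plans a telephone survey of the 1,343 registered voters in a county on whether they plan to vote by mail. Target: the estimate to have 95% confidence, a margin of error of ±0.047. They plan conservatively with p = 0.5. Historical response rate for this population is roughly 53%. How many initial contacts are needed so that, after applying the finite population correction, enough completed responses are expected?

For 95% confidence, z = 1.960.
Completed interviews needed (unadjusted): n₀ = 1.960² × 0.2500 / 0.047² ≈ 434.77 → 435.
FPC for N = 1,343: n = 435 / (1 + 434/1343) = 435 / 1.3232 ≈ 328.76 → 329.
At a 53% response rate, contacts needed = 329 / 0.53 ≈ 620.75 → 621.

621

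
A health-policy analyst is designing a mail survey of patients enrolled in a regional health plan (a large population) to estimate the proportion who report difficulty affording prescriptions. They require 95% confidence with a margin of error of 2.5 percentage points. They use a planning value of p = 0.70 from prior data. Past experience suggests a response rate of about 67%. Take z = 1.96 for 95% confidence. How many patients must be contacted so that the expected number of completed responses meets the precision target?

Completed interviews needed: n₀ = 1.96² × 0.2100 / 0.025² ≈ 1290.78 → 1291.
At a 67% response rate, contacts needed = 1291 / 0.67 ≈ 1926.87 → 1927.

1927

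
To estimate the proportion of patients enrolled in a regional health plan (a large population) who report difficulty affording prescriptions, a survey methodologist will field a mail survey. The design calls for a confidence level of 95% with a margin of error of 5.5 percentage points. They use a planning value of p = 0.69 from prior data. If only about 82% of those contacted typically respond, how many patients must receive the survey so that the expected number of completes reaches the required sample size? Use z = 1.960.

332

Completed interviews needed: n₀ = 1.960² × 0.2139 / 0.055² ≈ 271.64 → 272.
At an 82% response rate, contacts needed = 272 / 0.82 ≈ 331.71 → 332.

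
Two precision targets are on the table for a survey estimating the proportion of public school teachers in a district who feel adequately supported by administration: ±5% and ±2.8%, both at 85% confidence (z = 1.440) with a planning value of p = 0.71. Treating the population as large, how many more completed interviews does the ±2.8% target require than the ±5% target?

At ±5%: n = 1.440² × 0.2059 / 0.050² ≈ 170.78 → 171.
At ±2.8%: n = 1.440² × 0.2059 / 0.028² ≈ 544.58 → 545.
Additional respondents: 545 − 171 = 374.

374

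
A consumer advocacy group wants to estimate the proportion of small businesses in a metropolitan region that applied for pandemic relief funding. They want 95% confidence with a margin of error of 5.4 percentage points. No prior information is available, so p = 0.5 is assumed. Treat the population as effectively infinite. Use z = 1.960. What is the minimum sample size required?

With p = 0.5, p(1−p) = 0.25.
n = z²·p(1−p)/E² = 1.960² × 0.2500 / 0.054² = 3.8416 × 0.2500 / 0.002916 ≈ 329.36.
Rounding up gives n = 330.

330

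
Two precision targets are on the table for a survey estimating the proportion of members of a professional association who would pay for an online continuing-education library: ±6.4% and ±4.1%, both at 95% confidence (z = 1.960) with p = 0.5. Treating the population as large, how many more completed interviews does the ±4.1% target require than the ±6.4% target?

At ±6.4%: n = 1.960² × 0.2500 / 0.064² ≈ 234.47 → 235.
At ±4.1%: n = 1.960² × 0.2500 / 0.041² ≈ 571.33 → 572.
Additional respondents: 572 − 235 = 337.

337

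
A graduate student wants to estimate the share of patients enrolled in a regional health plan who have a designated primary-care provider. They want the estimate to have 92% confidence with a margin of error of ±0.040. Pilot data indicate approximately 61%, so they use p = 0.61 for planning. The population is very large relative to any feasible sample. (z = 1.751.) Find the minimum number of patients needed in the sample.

With p = 0.61, p(1−p) = 0.2379.
n = z²·p(1−p)/E² = 1.751² × 0.2379 / 0.040² = 3.0660 × 0.2379 / 0.001600 ≈ 455.88.
Rounding up gives n = 456.

456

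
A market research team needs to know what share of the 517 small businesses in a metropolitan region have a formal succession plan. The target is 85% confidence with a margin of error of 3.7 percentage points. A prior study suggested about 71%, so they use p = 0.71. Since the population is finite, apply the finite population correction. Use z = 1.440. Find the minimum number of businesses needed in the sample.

195

Unadjusted: n₀ = 1.440² × 0.71 × 0.29 / 0.037² ≈ 311.87, so n₀ = 312.
Finite population correction with N = 517: n = n₀ / (1 + (n₀−1)/N) = 312 / (1 + 311/517) = 312 / 1.6015 ≈ 194.81.
Rounding up, n = 195.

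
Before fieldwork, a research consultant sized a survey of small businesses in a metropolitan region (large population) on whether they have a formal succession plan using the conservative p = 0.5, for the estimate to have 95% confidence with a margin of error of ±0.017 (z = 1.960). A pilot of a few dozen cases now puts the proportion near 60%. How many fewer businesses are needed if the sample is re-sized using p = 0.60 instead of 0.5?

Conservative (p = 0.5): n = 1.960² × 0.25 / 0.017² ≈ 3323.18 → 3324.
Using p = 0.60: p(1−p) = 0.2400, so n = 1.960² × 0.2400 / 0.017² ≈ 3190.26 → 3191.
Reduction: 3324 − 3191 = 133.

133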